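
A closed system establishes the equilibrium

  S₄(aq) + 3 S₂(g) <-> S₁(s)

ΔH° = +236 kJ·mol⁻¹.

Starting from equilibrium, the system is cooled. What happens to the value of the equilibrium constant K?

K depends on temperature via the van 't Hoff relation. The forward reaction is endothermic, so lowering T decreases K.

decreases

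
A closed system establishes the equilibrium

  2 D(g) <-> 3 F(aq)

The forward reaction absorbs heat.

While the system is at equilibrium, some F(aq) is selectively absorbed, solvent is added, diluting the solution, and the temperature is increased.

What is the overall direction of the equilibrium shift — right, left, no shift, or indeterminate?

Removing F (aq), a product, drives the reaction to the right.
Dilution lowers every aqueous concentration by the same factor. Δn_aq = 3 − 0 = +3, so the system shifts toward the side with more dissolved moles — to the right.
The forward reaction is endothermic. Raising T favours the endothermic direction — shift to the right.
All effects act in the same direction — net shift to the right.

right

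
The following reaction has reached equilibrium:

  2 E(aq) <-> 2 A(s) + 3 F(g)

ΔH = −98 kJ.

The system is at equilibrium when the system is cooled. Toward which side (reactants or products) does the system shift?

The forward reaction is exothermic. Lowering T favours the exothermic direction — shift to the right.

right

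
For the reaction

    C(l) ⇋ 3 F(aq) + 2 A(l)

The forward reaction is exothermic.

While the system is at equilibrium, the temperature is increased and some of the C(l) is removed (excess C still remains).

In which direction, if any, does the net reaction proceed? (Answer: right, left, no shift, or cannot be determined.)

left

The forward reaction is exothermic. Raising T favours the endothermic direction — shift to the left.
C is a pure liquid; its activity is 1 regardless of amount, so Q is unaffected — no shift from this change.
Only the nonzero effect(s) matter; the net shift is to the left.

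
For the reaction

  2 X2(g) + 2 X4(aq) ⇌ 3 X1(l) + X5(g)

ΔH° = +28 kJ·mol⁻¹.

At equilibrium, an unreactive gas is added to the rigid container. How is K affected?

The equilibrium constant depends only on temperature. This perturbation changes neither the position of equilibrium nor K.

unchanged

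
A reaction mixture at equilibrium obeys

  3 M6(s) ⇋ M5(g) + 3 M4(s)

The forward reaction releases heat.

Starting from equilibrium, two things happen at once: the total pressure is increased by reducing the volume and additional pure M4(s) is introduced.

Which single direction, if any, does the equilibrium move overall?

left

Gas moles: reactants 0, products 1 (Δn_gas = +1). Compression shifts the system toward the side with fewer moles of gas — to the left.
M4 is a pure solid; its activity is 1 regardless of amount, so Q is unaffected — no shift from this change.
Only the nonzero effect(s) matter; the net shift is to the left.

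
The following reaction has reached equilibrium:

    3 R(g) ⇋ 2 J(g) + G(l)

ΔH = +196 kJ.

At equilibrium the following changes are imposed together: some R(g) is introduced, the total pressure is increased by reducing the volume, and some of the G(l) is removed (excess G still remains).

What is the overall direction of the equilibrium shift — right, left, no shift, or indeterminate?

Adding R (g), a reactant, drives the reaction to the right.
Gas moles: reactants 3, products 2 (Δn_gas = -1). Compression shifts the system toward the side with fewer moles of gas — to the right.
G is a pure liquid; its activity is 1 regardless of amount, so Q is unaffected — no shift from this change.
Only the nonzero effect(s) matter; the net shift is to the right.

right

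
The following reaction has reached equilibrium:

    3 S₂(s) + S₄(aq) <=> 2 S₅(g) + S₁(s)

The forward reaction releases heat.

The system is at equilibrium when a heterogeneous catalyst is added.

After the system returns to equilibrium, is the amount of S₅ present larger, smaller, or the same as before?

unchanged

A catalyst speeds both forward and reverse rates equally; it changes neither Q nor K — no shift from this change.
No net shift occurs, so the amount of S₅ is unchanged.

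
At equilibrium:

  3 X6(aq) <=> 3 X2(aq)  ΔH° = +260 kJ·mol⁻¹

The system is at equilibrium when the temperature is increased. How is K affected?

increases

K depends on temperature via the van 't Hoff relation. The forward reaction is endothermic, so raising T increases K.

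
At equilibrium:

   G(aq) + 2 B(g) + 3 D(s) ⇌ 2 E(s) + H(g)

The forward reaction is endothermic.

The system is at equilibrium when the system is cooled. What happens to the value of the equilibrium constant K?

decreases

K depends on temperature via the van 't Hoff relation. The forward reaction is endothermic, so lowering T decreases K.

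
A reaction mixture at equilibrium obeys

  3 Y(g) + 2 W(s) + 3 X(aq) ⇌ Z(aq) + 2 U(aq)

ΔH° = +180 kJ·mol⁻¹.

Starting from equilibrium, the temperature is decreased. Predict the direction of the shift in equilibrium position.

left

The forward reaction is endothermic. Lowering T favours the exothermic direction — shift to the left.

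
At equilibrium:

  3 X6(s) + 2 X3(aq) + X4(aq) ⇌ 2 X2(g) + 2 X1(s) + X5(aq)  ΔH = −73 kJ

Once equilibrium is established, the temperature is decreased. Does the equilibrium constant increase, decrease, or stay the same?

increases

K depends on temperature via the van 't Hoff relation. The forward reaction is exothermic, so lowering T increases K.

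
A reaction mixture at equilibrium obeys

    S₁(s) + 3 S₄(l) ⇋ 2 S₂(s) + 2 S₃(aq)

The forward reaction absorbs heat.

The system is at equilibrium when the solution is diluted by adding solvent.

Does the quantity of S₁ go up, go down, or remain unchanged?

Dilution lowers every aqueous concentration by the same factor. Δn_aq = 2 − 0 = +2, so the system shifts toward the side with more dissolved moles — to the right.
The net shift is to the right. S₁ is a reactant, so its amount decreases.

decreases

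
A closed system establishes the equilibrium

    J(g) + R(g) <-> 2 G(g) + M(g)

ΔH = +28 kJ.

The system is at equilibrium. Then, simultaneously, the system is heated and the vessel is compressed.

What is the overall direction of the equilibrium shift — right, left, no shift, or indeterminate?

The forward reaction is endothermic. Raising T favours the endothermic direction — shift to the right.
Gas moles: reactants 2, products 3 (Δn_gas = +1). Compression shifts the system toward the side with fewer moles of gas — to the left.
The individual effects push in opposite directions; without quantitative information the net direction cannot be determined.

cannot be determined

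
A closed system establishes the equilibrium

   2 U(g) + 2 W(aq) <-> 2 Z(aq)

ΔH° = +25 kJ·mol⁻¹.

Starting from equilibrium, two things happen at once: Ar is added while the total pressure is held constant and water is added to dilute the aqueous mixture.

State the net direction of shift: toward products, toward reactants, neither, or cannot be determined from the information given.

left

Adding inert gas at constant total pressure expands the volume and lowers every reacting partial pressure. With Δn_gas = 0 − 2 = -2, Q moves away from K toward the side with fewer gas moles, so the system shifts toward the side with more gas moles — to the left.
Dilution scales every aqueous concentration by the same factor. Δn_aq = 2 − 2 = 0, so Q is unchanged — no shift.
Only the nonzero effect(s) matter; the net shift is to the left.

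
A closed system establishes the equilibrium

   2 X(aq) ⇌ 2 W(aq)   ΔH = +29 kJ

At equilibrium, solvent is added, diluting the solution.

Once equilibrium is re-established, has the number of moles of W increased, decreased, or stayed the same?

Dilution scales every aqueous concentration by the same factor. Δn_aq = 2 − 2 = 0, so Q is unchanged — no shift.
No net shift occurs, so the amount of W is unchanged.

unchanged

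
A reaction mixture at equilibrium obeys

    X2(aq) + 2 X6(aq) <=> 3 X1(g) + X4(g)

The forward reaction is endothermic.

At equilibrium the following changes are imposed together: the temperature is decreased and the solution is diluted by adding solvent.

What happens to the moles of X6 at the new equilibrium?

The forward reaction is endothermic. Lowering T favours the exothermic direction — shift to the left.
Dilution lowers every aqueous concentration by the same factor. Δn_aq = 0 − 3 = -3, so the system shifts toward the side with more dissolved moles — to the left.
The net shift is to the left. X6 is a reactant, so its amount increases.

increases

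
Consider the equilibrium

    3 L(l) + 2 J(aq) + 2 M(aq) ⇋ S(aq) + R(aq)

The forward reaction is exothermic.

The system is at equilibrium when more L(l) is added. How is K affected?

The equilibrium constant depends only on temperature. This perturbation changes neither the position of equilibrium nor K.

unchanged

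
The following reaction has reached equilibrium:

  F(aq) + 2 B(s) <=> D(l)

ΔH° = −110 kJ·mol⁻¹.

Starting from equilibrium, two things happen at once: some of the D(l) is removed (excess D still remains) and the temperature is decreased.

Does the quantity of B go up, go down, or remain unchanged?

D is a pure liquid; its activity is 1 regardless of amount, so Q is unaffected — no shift from this change.
The forward reaction is exothermic. Lowering T favours the exothermic direction — shift to the right.
The net shift is to the right. B is a reactant, so its amount decreases.

decreases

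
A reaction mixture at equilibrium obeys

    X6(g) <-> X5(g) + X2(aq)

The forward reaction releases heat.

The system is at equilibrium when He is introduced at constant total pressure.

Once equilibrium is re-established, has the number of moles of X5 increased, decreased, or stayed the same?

Adding inert gas at constant total pressure expands the volume, scaling every reacting partial pressure by the same factor. Δn_gas = 1 − 1 = 0, so Q is unchanged — no shift.
No net shift occurs, so the amount of X5 is unchanged.

unchanged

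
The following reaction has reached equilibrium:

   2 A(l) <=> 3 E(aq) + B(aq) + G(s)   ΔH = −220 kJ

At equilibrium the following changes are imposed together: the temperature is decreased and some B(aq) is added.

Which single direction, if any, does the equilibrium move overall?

cannot be determined

The forward reaction is exothermic. Lowering T favours the exothermic direction — shift to the right.
Adding B (aq), a product, drives the reaction to the left.
The individual effects push in opposite directions; without quantitative information the net direction cannot be determined.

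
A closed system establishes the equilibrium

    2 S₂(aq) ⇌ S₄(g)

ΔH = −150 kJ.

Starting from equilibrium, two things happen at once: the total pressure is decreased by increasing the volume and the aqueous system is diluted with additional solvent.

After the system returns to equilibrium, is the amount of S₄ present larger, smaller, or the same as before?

cannot be determined

Gas moles: reactants 0, products 1 (Δn_gas = +1). Expansion shifts the system toward the side with more moles of gas — to the right.
Dilution lowers every aqueous concentration by the same factor. Δn_aq = 0 − 2 = -2, so the system shifts toward the side with more dissolved moles — to the left.
The two effects oppose each other, so the net shift — and hence the change in S₄ — cannot be determined from the given information.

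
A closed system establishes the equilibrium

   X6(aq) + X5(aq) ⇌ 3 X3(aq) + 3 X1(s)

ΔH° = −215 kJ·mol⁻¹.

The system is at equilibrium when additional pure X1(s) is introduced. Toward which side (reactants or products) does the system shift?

no shift

X1 is a pure solid; its activity is 1 regardless of amount, so Q is unaffected — no shift from this change.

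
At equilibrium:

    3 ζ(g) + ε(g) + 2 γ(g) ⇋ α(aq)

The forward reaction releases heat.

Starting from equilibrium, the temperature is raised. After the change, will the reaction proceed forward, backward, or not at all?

left

The forward reaction is exothermic. Raising T favours the endothermic direction — shift to the left.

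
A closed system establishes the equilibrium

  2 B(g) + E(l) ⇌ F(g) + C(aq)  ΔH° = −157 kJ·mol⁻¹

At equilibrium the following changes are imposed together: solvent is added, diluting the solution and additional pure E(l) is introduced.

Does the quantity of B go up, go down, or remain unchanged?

decreases

Dilution lowers every aqueous concentration by the same factor. Δn_aq = 1 − 0 = +1, so the system shifts toward the side with more dissolved moles — to the right.
E is a pure liquid; its activity is 1 regardless of amount, so Q is unaffected — no shift from this change.
The net shift is to the right. B is a reactant, so its amount decreases.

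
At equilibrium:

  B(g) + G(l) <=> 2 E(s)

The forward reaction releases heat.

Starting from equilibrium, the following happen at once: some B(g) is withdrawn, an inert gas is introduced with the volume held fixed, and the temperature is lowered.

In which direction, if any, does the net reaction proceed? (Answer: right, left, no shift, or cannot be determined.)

Removing B (g), a reactant, drives the reaction to the left.
At constant volume, adding an inert gas leaves every reacting species' partial pressure unchanged, so Q is unchanged — no shift from this change.
The forward reaction is exothermic. Lowering T favours the exothermic direction — shift to the right.
The individual effects push in opposite directions; without quantitative information the net direction cannot be determined.

cannot be determined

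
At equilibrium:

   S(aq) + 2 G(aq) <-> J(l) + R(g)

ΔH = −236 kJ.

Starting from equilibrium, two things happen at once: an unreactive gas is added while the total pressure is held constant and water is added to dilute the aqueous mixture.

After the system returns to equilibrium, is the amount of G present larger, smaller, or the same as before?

Adding inert gas at constant total pressure expands the volume and lowers every reacting partial pressure. With Δn_gas = 1 − 0 = +1, Q moves away from K toward the side with fewer gas moles, so the system shifts toward the side with more gas moles — to the right.
Dilution lowers every aqueous concentration by the same factor. Δn_aq = 0 − 3 = -3, so the system shifts toward the side with more dissolved moles — to the left.
The two effects oppose each other, so the net shift — and hence the change in G — cannot be determined from the given information.

cannot be determined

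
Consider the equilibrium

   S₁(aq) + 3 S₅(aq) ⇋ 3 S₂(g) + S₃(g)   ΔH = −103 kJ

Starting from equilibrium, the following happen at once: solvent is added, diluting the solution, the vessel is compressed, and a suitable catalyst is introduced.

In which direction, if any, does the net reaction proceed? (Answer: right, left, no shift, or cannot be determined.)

left

Dilution lowers every aqueous concentration by the same factor. Δn_aq = 0 − 4 = -4, so the system shifts toward the side with more dissolved moles — to the left.
Gas moles: reactants 0, products 4 (Δn_gas = +4). Compression shifts the system toward the side with fewer moles of gas — to the left.
A catalyst speeds both forward and reverse rates equally; it changes neither Q nor K — no shift from this change.
Only the nonzero effect(s) matter; the net shift is to the left.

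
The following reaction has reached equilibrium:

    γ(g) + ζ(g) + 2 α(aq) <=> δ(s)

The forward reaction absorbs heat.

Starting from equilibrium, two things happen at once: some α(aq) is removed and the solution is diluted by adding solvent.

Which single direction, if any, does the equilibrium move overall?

Removing α (aq), a reactant, drives the reaction to the left.
Dilution lowers every aqueous concentration by the same factor. Δn_aq = 0 − 2 = -2, so the system shifts toward the side with more dissolved moles — to the left.
All effects act in the same direction — net shift to the left.

left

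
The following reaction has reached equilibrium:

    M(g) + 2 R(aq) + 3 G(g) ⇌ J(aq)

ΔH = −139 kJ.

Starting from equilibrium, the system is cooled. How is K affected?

increases

K depends on temperature via the van 't Hoff relation. The forward reaction is exothermic, so lowering T increases K.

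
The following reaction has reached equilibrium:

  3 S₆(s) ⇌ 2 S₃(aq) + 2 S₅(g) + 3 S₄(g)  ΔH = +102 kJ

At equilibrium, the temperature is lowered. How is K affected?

K depends on temperature via the van 't Hoff relation. The forward reaction is endothermic, so lowering T decreases K.

decreases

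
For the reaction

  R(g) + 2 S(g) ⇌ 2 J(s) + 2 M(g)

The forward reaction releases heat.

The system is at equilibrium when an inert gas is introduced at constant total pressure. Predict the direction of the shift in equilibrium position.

left

Adding inert gas at constant total pressure expands the volume and lowers every reacting partial pressure. With Δn_gas = 2 − 3 = -1, Q moves away from K toward the side with fewer gas moles, so the system shifts toward the side with more gas moles — to the left.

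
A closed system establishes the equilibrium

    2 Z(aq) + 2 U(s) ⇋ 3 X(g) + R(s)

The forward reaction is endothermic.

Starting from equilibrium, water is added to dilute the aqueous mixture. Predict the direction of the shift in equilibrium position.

left

Dilution lowers every aqueous concentration by the same factor. Δn_aq = 0 − 2 = -2, so the system shifts toward the side with more dissolved moles — to the left.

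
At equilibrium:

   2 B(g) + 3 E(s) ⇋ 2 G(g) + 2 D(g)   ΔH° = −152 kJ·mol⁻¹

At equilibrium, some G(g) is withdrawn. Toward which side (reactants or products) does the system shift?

right

Removing G (g), a product, drives the reaction to the right.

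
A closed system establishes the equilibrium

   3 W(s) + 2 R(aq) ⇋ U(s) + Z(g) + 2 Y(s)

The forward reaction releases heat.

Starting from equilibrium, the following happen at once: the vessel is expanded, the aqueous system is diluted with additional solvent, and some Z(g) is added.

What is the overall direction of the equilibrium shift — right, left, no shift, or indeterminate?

cannot be determined

Gas moles: reactants 0, products 1 (Δn_gas = +1). Expansion shifts the system toward the side with more moles of gas — to the right.
Dilution lowers every aqueous concentration by the same factor. Δn_aq = 0 − 2 = -2, so the system shifts toward the side with more dissolved moles — to the left.
Adding Z (g), a product, drives the reaction to the left.
The individual effects push in opposite directions; without quantitative information the net direction cannot be determined.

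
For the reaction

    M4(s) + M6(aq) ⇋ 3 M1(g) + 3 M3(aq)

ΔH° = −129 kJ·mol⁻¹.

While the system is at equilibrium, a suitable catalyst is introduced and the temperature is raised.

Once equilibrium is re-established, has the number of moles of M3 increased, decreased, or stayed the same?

decreases

A catalyst speeds both forward and reverse rates equally; it changes neither Q nor K — no shift from this change.
The forward reaction is exothermic. Raising T favours the endothermic direction — shift to the left.
The net shift is to the left. M3 is a product, so its amount decreases.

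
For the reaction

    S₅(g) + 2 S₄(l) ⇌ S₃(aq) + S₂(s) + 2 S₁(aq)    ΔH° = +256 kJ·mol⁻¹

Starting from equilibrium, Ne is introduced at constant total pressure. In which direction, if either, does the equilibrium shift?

left

Adding inert gas at constant total pressure expands the volume and lowers every reacting partial pressure. With Δn_gas = 0 − 1 = -1, Q moves away from K toward the side with fewer gas moles, so the system shifts toward the side with more gas moles — to the left.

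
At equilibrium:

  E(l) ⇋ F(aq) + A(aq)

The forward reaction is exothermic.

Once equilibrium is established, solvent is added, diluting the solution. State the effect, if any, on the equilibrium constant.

unchanged

The equilibrium constant depends only on temperature. This perturbation may move the position of equilibrium, but since T is unchanged, K itself is unchanged.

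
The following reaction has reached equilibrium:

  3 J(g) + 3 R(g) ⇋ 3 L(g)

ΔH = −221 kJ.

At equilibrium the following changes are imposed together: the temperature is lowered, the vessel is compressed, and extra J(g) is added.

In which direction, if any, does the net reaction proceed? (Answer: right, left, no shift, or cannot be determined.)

The forward reaction is exothermic. Lowering T favours the exothermic direction — shift to the right.
Gas moles: reactants 6, products 3 (Δn_gas = -3). Compression shifts the system toward the side with fewer moles of gas — to the right.
Adding J (g), a reactant, drives the reaction to the right.
All effects act in the same direction — net shift to the right.

right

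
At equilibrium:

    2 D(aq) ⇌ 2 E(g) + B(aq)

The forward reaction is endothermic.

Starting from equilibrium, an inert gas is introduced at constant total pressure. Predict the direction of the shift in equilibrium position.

Adding inert gas at constant total pressure expands the volume and lowers every reacting partial pressure. With Δn_gas = 2 − 0 = +2, Q moves away from K toward the side with fewer gas moles, so the system shifts toward the side with more gas moles — to the right.

right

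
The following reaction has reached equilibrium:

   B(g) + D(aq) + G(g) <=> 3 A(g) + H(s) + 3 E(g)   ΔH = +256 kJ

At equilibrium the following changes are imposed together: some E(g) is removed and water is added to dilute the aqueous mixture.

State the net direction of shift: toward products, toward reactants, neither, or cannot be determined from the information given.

Removing E (g), a product, drives the reaction to the right.
Dilution lowers every aqueous concentration by the same factor. Δn_aq = 0 − 1 = -1, so the system shifts toward the side with more dissolved moles — to the left.
The individual effects push in opposite directions; without quantitative information the net direction cannot be determined.

cannot be determined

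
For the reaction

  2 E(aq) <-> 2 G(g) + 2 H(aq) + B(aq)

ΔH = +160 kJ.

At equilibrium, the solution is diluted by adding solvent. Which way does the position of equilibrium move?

right

Dilution lowers every aqueous concentration by the same factor. Δn_aq = 3 − 2 = +1, so the system shifts toward the side with more dissolved moles — to the right.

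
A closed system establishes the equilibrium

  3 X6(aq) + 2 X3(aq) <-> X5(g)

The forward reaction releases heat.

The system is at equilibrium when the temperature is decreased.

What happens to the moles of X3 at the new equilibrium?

The forward reaction is exothermic. Lowering T favours the exothermic direction — shift to the right.
The net shift is to the right. X3 is a reactant, so its amount decreases.

decreases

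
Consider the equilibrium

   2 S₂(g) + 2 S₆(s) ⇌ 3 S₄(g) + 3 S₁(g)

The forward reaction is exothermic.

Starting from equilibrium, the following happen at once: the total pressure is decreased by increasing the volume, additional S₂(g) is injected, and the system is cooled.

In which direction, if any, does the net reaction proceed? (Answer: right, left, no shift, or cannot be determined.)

Gas moles: reactants 2, products 6 (Δn_gas = +4). Expansion shifts the system toward the side with more moles of gas — to the right.
Adding S₂ (g), a reactant, drives the reaction to the right.
The forward reaction is exothermic. Lowering T favours the exothermic direction — shift to the right.
All effects act in the same direction — net shift to the right.

right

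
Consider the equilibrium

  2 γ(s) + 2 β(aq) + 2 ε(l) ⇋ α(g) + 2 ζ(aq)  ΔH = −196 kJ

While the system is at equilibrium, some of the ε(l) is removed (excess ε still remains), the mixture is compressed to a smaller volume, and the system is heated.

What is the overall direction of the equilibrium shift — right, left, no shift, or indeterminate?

ε is a pure liquid; its activity is 1 regardless of amount, so Q is unaffected — no shift from this change.
Gas moles: reactants 0, products 1 (Δn_gas = +1). Compression shifts the system toward the side with fewer moles of gas — to the left.
The forward reaction is exothermic. Raising T favours the endothermic direction — shift to the left.
Only the nonzero effect(s) matter; the net shift is to the left.

left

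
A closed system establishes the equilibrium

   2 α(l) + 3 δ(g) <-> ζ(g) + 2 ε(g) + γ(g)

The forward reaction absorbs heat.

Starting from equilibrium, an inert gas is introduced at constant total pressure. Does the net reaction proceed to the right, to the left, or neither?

right

Adding inert gas at constant total pressure expands the volume and lowers every reacting partial pressure. With Δn_gas = 4 − 3 = +1, Q moves away from K toward the side with fewer gas moles, so the system shifts toward the side with more gas moles — to the right.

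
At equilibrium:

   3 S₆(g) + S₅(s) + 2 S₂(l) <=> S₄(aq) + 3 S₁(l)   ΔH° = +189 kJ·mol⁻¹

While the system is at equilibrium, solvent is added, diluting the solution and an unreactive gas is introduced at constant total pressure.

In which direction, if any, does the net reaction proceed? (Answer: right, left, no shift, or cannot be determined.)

Dilution lowers every aqueous concentration by the same factor. Δn_aq = 1 − 0 = +1, so the system shifts toward the side with more dissolved moles — to the right.
Adding inert gas at constant total pressure expands the volume and lowers every reacting partial pressure. With Δn_gas = 0 − 3 = -3, Q moves away from K toward the side with fewer gas moles, so the system shifts toward the side with more gas moles — to the left.
The individual effects push in opposite directions; without quantitative information the net direction cannot be determined.

cannot be determined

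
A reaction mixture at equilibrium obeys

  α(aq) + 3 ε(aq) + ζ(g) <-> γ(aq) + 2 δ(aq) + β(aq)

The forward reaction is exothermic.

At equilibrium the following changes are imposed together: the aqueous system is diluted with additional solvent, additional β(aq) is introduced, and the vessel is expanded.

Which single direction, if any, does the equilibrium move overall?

Dilution scales every aqueous concentration by the same factor. Δn_aq = 4 − 4 = 0, so Q is unchanged — no shift.
Adding β (aq), a product, drives the reaction to the left.
Gas moles: reactants 1, products 0 (Δn_gas = -1). Expansion shifts the system toward the side with more moles of gas — to the left.
Only the nonzero effect(s) matter; the net shift is to the left.

left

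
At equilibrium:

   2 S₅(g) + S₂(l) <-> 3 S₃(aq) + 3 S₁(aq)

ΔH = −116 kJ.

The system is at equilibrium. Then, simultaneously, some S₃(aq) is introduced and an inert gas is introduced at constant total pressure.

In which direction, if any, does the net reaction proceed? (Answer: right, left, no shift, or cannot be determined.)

left

Adding S₃ (aq), a product, drives the reaction to the left.
Adding inert gas at constant total pressure expands the volume and lowers every reacting partial pressure. With Δn_gas = 0 − 2 = -2, Q moves away from K toward the side with fewer gas moles, so the system shifts toward the side with more gas moles — to the left.
All effects act in the same direction — net shift to the left.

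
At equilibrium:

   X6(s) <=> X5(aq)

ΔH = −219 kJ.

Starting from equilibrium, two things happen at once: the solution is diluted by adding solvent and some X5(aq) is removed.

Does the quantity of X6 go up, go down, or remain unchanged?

decreases

Dilution lowers every aqueous concentration by the same factor. Δn_aq = 1 − 0 = +1, so the system shifts toward the side with more dissolved moles — to the right.
Removing X5 (aq), a product, drives the reaction to the right.
The net shift is to the right. X6 is a reactant, so its amount decreases.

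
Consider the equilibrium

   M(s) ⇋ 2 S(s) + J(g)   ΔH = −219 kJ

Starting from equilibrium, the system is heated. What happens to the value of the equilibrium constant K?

decreases

K depends on temperature via the van 't Hoff relation. The forward reaction is exothermic, so raising T decreases K.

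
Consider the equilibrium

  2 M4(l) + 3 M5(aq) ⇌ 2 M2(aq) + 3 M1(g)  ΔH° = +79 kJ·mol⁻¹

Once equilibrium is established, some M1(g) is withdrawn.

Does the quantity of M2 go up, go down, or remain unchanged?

Removing M1 (g), a product, drives the reaction to the right.
The net shift is to the right. M2 is a product, so its amount increases.

increases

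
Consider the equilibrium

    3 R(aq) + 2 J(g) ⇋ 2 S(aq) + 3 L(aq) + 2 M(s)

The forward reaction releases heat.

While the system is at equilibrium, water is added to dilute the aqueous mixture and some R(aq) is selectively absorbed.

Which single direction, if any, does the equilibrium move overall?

Dilution lowers every aqueous concentration by the same factor. Δn_aq = 5 − 3 = +2, so the system shifts toward the side with more dissolved moles — to the right.
Removing R (aq), a reactant, drives the reaction to the left.
The individual effects push in opposite directions; without quantitative information the net direction cannot be determined.

cannot be determined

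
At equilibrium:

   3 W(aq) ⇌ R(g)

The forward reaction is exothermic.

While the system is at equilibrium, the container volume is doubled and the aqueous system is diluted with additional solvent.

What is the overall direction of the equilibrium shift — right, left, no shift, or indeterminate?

cannot be determined

Gas moles: reactants 0, products 1 (Δn_gas = +1). Expansion shifts the system toward the side with more moles of gas — to the right.
Dilution lowers every aqueous concentration by the same factor. Δn_aq = 0 − 3 = -3, so the system shifts toward the side with more dissolved moles — to the left.
The individual effects push in opposite directions; without quantitative information the net direction cannot be determined.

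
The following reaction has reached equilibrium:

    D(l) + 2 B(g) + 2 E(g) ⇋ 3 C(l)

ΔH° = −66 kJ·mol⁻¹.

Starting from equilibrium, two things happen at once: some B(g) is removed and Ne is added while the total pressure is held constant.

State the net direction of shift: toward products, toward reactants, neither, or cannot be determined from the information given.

Removing B (g), a reactant, drives the reaction to the left.
Adding inert gas at constant total pressure expands the volume and lowers every reacting partial pressure. With Δn_gas = 0 − 4 = -4, Q moves away from K toward the side with fewer gas moles, so the system shifts toward the side with more gas moles — to the left.
All effects act in the same direction — net shift to the left.

left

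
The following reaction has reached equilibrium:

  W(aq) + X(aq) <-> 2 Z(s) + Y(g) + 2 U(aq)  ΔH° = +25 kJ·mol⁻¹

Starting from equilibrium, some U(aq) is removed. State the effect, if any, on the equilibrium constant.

The equilibrium constant depends only on temperature. This perturbation may move the position of equilibrium, but since T is unchanged, K itself is unchanged.

unchanged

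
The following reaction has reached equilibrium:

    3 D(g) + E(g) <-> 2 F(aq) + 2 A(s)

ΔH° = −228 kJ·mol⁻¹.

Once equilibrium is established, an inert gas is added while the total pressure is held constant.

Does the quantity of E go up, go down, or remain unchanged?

Adding inert gas at constant total pressure expands the volume and lowers every reacting partial pressure. With Δn_gas = 0 − 4 = -4, Q moves away from K toward the side with fewer gas moles, so the system shifts toward the side with more gas moles — to the left.
The net shift is to the left. E is a reactant, so its amount increases.

increases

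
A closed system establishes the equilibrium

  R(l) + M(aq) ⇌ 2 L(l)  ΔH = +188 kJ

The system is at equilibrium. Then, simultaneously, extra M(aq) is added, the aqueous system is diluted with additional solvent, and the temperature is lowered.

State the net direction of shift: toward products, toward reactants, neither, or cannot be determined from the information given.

Adding M (aq), a reactant, drives the reaction to the right.
Dilution lowers every aqueous concentration by the same factor. Δn_aq = 0 − 1 = -1, so the system shifts toward the side with more dissolved moles — to the left.
The forward reaction is endothermic. Lowering T favours the exothermic direction — shift to the left.
The individual effects push in opposite directions; without quantitative information the net direction cannot be determined.

cannot be determined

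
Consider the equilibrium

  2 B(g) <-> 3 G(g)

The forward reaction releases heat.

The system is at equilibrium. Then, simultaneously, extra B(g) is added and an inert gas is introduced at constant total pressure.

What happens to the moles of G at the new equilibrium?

increases

Adding B (g), a reactant, drives the reaction to the right.
Adding inert gas at constant total pressure expands the volume and lowers every reacting partial pressure. With Δn_gas = 3 − 2 = +1, Q moves away from K toward the side with fewer gas moles, so the system shifts toward the side with more gas moles — to the right.
The net shift is to the right. G is a product, so its amount increases.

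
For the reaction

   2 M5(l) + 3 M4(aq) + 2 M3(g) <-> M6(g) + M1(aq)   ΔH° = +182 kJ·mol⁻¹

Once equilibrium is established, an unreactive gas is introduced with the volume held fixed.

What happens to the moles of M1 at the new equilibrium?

At constant volume, adding an inert gas leaves every reacting species' partial pressure unchanged, so Q is unchanged — no shift from this change.
No net shift occurs, so the amount of M1 is unchanged.

unchanged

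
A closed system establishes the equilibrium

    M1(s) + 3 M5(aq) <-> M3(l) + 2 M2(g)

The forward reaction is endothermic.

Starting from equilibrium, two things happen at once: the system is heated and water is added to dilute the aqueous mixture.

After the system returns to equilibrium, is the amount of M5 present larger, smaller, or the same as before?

cannot be determined

The forward reaction is endothermic. Raising T favours the endothermic direction — shift to the right.
Dilution lowers every aqueous concentration by the same factor. Δn_aq = 0 − 3 = -3, so the system shifts toward the side with more dissolved moles — to the left.
The two effects oppose each other, so the net shift — and hence the change in M5 — cannot be determined from the given information.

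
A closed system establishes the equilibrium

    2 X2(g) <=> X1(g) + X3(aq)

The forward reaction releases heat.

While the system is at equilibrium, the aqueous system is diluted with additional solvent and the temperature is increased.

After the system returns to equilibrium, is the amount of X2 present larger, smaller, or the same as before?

cannot be determined

Dilution lowers every aqueous concentration by the same factor. Δn_aq = 1 − 0 = +1, so the system shifts toward the side with more dissolved moles — to the right.
The forward reaction is exothermic. Raising T favours the endothermic direction — shift to the left.
The two effects oppose each other, so the net shift — and hence the change in X2 — cannot be determined from the given information.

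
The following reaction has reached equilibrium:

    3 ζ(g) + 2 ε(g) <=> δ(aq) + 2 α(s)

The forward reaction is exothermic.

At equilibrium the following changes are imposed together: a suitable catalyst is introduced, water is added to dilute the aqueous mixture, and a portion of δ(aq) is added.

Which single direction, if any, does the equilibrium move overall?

cannot be determined

A catalyst speeds both forward and reverse rates equally; it changes neither Q nor K — no shift from this change.
Dilution lowers every aqueous concentration by the same factor. Δn_aq = 1 − 0 = +1, so the system shifts toward the side with more dissolved moles — to the right.
Adding δ (aq), a product, drives the reaction to the left.
The individual effects push in opposite directions; without quantitative information the net direction cannot be determined.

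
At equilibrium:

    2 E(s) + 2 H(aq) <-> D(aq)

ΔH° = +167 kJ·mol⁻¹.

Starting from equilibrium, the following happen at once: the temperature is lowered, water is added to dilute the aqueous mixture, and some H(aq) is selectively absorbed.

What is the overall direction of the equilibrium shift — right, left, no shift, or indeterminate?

The forward reaction is endothermic. Lowering T favours the exothermic direction — shift to the left.
Dilution lowers every aqueous concentration by the same factor. Δn_aq = 1 − 2 = -1, so the system shifts toward the side with more dissolved moles — to the left.
Removing H (aq), a reactant, drives the reaction to the left.
All effects act in the same direction — net shift to the left.

left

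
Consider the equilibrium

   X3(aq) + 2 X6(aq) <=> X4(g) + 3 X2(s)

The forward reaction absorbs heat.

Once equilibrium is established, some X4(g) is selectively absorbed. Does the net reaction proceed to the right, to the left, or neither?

right

Removing X4 (g), a product, drives the reaction to the right.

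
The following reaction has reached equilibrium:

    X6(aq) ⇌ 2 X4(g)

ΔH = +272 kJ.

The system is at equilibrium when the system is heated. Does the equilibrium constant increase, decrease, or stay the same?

increases

K depends on temperature via the van 't Hoff relation. The forward reaction is endothermic, so raising T increases K.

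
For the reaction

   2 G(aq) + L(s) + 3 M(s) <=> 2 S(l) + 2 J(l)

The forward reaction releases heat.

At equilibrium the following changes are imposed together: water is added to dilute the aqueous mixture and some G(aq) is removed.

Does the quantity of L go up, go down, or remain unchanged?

Dilution lowers every aqueous concentration by the same factor. Δn_aq = 0 − 2 = -2, so the system shifts toward the side with more dissolved moles — to the left.
Removing G (aq), a reactant, drives the reaction to the left.
The net shift is to the left. L is a reactant, so its amount increases.

increases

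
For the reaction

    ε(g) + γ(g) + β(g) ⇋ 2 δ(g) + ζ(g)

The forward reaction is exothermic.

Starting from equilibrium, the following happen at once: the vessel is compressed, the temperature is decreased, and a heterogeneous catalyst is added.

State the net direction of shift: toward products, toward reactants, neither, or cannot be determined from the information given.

Gas moles: reactants 3, products 3. Δn_gas = 0, so a volume change leaves Q equal to K — no shift from this change.
The forward reaction is exothermic. Lowering T favours the exothermic direction — shift to the right.
A catalyst speeds both forward and reverse rates equally; it changes neither Q nor K — no shift from this change.
Only the nonzero effect(s) matter; the net shift is to the right.

right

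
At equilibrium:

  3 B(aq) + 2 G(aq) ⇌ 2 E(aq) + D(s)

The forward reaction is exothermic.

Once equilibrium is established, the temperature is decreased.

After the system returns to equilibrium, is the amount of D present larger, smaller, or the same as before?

The forward reaction is exothermic. Lowering T favours the exothermic direction — shift to the right.
The net shift is to the right. D is a product, so its amount increases.

increases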